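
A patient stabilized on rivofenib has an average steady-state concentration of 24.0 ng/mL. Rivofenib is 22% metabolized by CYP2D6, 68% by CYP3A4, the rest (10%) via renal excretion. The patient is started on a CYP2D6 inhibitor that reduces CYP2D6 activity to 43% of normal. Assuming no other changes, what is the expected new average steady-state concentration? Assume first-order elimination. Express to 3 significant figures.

27.4 ng/mL

The CYP2D6 pathway (22% of clearance) is reduced to 0.43× activity: 0.22 × 0.43 = 0.0946.
CYP3A4 (68%) and the residual 10% are unaffected.
Relative clearance = 0.0946 + 0.68 + 0.1 = 0.8746.
With dosing unchanged, average steady-state concentration scales as 1/CL: 24.0 / 0.8746 = 27.4 ng/mL.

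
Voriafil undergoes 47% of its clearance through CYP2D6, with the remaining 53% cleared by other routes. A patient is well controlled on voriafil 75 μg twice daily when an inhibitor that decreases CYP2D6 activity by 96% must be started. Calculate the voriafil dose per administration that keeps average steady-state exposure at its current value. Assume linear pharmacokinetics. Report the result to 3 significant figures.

The CYP2D6 pathway (47% of clearance) is reduced to 0.04× activity: 0.47 × 0.04 = 0.0188.
The remaining 53% of clearance is unaffected.
New clearance relative to baseline: 0.0188 + 0.53 = 0.5488.
To maintain the same steady-state level, dose must scale with clearance: new dose = 75 × 0.5488 = 41.2 μg.

41.2 μg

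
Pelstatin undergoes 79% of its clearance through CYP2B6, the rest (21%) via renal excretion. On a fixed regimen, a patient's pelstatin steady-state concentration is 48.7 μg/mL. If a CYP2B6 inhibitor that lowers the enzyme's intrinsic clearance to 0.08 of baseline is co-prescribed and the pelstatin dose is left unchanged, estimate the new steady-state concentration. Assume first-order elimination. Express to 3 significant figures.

The CYP2B6 pathway (79% of clearance) drops to 0.08× activity: 0.79 × 0.08 = 0.0632.
Non-CYP routes (21%) are unchanged.
Relative clearance = 0.0632 + 0.21 = 0.2732.
New steady-state concentration = baseline ÷ relative clearance = 48.7 / 0.2732 = 178 μg/mL.

178 μg/mL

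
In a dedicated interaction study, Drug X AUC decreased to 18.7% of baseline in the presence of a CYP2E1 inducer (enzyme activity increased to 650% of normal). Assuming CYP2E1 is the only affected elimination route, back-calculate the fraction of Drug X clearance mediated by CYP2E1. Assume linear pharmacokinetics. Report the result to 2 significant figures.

CL'/CL = 1 / 0.187 = 5.348
6.5·fm + (1 − fm) = 5.348
fm = (5.348 − 1) / (6.5 − 1) = 0.79

0.79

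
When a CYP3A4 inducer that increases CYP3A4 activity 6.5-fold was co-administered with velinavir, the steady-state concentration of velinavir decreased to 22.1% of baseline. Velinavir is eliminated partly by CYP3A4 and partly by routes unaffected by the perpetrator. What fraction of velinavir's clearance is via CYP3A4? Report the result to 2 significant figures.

Call the CYP3A4 fraction fm. After the interaction, CL_new/CL_old = fm × 6.5 + (1 − fm).
Steady-state concentration ratio = 1 / (new CL fraction), so new CL fraction = 1 / 0.221 = 4.525.
fm × 6.5 + 1 − fm = 4.525  ⇒  fm × (6.5 − 1) = 3.525  ⇒  fm = 0.64.

0.64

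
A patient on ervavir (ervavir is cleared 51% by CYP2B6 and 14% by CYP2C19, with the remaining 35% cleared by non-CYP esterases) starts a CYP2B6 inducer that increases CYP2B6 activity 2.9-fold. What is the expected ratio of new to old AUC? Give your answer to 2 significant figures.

0.51

CYP2B6: 0.51 × 2.9 = 1.479
CYP2C19: 0.14 (unchanged)
Other: 0.35 (unchanged)
CL_new/CL_old = 1.479 + 0.14 + 0.35 = 1.969.
AUC ratio = CL_old/CL_new = 1 / 1.969 = 0.51.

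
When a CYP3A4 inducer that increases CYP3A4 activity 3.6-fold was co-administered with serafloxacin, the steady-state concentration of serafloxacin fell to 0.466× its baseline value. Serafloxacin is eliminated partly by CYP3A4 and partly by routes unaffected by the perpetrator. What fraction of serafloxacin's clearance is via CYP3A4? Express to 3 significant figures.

0.441

Let fm be the CYP3A4 fraction. New clearance relative to baseline = fm × 3.6 + (1 − fm).
Steady-state concentration ratio = 1 / (new CL fraction), so new CL fraction = 1 / 0.466 = 2.146.
fm × 3.6 + 1 − fm = 2.146  ⇒  fm × (3.6 − 1) = 1.146  ⇒  fm = 0.441.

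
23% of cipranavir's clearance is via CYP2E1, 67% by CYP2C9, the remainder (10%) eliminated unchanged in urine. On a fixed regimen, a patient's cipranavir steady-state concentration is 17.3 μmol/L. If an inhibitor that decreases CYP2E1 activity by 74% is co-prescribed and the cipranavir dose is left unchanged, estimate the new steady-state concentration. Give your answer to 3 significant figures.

CYP2E1: 0.23 × 0.26 = 0.0598
CYP2C9: 0.67 (unchanged)
Other: 0.1 (unchanged)
Relative clearance = 0.0598 + 0.67 + 0.1 = 0.8298.
New steady-state concentration = baseline ÷ relative clearance = 17.3 / 0.8298 = 20.8 μmol/L.

20.8 μmol/L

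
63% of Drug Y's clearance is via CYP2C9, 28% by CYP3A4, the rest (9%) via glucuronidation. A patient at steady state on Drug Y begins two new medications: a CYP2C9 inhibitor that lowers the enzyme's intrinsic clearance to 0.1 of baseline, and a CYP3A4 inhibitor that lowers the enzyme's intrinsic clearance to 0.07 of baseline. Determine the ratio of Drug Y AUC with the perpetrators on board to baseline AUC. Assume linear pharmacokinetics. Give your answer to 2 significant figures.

5.8

The CYP2C9 pathway (63% of clearance) drops to 0.1× activity: 0.63 × 0.1 = 0.063.
The CYP3A4 pathway (28% of clearance) drops to 0.07× activity: 0.28 × 0.07 = 0.0196.
The remaining 9% of clearance is unaffected.
Relative clearance = 0.063 + 0.0196 + 0.09 = 0.1726.
Net AUC ratio = 1 / 0.1726 = 5.8.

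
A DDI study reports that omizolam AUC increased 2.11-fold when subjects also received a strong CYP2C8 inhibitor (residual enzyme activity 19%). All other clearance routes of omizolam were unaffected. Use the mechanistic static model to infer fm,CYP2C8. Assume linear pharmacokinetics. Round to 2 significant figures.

Let x = fm,CYP2C8. Because AUC ∝ 1/CL, relative clearance fell to 1/2.11 = 0.4739.
Setting x·0.19 + (1 − x) = 0.4739 and solving: x = (0.4739 − 1)/(0.19 − 1) = 0.65.

0.65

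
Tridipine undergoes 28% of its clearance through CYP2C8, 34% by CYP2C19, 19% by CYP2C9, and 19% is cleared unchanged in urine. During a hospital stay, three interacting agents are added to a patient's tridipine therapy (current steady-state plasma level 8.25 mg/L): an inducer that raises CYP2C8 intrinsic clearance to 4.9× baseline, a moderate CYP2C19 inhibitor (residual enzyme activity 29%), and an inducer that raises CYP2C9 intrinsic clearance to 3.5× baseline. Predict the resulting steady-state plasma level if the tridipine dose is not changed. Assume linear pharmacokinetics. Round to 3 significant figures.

3.55 mg/L

CYP2C8: 0.28 × 4.9 = 1.372
CYP2C19: 0.34 × 0.29 = 0.0986
CYP2C9: 0.19 × 3.5 = 0.665
Other: 0.19 (unchanged)
Relative clearance = 1.372 + 0.0986 + 0.665 + 0.19 = 2.3256.
Steady-state plasma level ∝ 1/CL: new value = 8.25 / 2.3256 = 3.55 mg/L.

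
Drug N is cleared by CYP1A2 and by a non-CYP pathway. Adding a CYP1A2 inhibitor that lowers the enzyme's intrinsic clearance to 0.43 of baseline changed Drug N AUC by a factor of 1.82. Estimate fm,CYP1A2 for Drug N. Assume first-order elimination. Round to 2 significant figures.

0.79

Write x for the fraction cleared via CYP1A2. The observed AUC change means clearance fell to 1/1.82 = 0.5495 of baseline.
Setting x·0.43 + (1 − x) = 0.5495 and solving: x = (0.5495 − 1)/(0.43 − 1) = 0.79.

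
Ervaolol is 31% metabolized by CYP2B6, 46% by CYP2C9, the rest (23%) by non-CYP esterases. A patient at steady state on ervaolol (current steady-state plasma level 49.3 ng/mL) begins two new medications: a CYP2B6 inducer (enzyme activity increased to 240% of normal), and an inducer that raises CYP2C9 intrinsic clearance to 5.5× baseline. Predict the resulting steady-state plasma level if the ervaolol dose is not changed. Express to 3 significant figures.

14.1 ng/mL

CYP2B6: 0.31 × 2.4 = 0.744
CYP2C9: 0.46 × 5.5 = 2.53
Other: 0.23 (unchanged)
CL_new/CL_old = 0.744 + 2.53 + 0.23 = 3.504.
Steady-state plasma level ∝ 1/CL: new value = 49.3 / 3.504 = 14.1 ng/mL.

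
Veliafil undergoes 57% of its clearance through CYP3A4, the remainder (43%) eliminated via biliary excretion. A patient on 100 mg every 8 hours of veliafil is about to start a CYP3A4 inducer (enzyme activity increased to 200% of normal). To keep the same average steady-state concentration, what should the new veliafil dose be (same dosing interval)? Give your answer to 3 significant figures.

CYP3A4: 0.57 × 2 = 1.14
Other: 0.43 (unchanged)
New clearance relative to baseline: 1.14 + 0.43 = 1.57.
To maintain the same steady-state level, dose must scale with clearance: new dose = 100 × 1.57 = 157 mg.

157 mg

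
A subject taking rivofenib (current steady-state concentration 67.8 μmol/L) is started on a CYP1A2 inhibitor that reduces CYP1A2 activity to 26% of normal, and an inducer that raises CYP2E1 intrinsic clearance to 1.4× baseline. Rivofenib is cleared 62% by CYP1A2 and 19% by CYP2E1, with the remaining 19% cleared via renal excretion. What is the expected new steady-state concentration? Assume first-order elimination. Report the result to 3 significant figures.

CYP1A2: 0.62 × 0.26 = 0.1612
CYP2E1: 0.19 × 1.4 = 0.266
Other: 0.19 (unchanged)
Relative clearance = 0.1612 + 0.266 + 0.19 = 0.6172.
Steady-state concentration ∝ 1/CL: new value = 67.8 / 0.6172 = 110 μmol/L.

110 μmol/L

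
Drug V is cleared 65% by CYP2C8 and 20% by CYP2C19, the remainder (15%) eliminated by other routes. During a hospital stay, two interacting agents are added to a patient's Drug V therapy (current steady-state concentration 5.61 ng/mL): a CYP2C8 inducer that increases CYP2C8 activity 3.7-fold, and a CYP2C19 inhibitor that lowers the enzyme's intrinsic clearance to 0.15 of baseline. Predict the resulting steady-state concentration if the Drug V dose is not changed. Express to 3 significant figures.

CYP2C8: 0.65 × 3.7 = 2.405
CYP2C19: 0.2 × 0.15 = 0.03
Other: 0.15 (unchanged)
New clearance relative to baseline: 2.405 + 0.03 + 0.15 = 2.585.
Dividing the baseline by the relative clearance: 5.61 / 2.585 = 2.17 ng/mL.

2.17 ng/mL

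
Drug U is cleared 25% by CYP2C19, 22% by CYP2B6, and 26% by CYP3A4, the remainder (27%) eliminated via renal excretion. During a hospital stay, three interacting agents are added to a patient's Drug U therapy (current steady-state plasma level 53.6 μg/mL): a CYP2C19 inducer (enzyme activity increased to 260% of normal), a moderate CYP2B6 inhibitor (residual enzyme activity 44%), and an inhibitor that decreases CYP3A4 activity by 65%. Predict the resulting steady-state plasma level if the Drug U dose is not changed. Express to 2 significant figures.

48 μg/mL

The CYP2C19 pathway (25% of clearance) is boosted to 2.6× activity: 0.25 × 2.6 = 0.65.
The CYP2B6 pathway (22% of clearance) is reduced to 0.44× activity: 0.22 × 0.44 = 0.0968.
The CYP3A4 pathway (26% of clearance) drops to 0.35× activity: 0.26 × 0.35 = 0.091.
Non-CYP routes (27%) are unchanged.
New clearance relative to baseline: 0.65 + 0.0968 + 0.091 + 0.27 = 1.1078.
Steady-state plasma level ∝ 1/CL: new value = 53.6 / 1.1078 = 48 μg/mL.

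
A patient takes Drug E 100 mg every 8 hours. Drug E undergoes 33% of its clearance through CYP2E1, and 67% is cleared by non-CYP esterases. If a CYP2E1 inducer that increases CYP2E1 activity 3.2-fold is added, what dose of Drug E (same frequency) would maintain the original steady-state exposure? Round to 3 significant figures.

173 mg

The CYP2E1 pathway (33% of clearance) rises to 3.2× activity: 0.33 × 3.2 = 1.056.
Non-CYP routes (67%) are unchanged.
New clearance relative to baseline: 1.056 + 0.67 = 1.726.
Exposure is unchanged when dose changes in proportion to clearance. New dose = 100 mg × 1.726 = 173 mg.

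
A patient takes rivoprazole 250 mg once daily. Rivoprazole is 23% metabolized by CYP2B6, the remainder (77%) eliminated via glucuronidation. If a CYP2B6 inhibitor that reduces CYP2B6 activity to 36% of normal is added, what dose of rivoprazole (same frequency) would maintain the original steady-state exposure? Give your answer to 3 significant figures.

The CYP2B6 pathway (23% of clearance) drops to 0.36× activity: 0.23 × 0.36 = 0.0828.
The remaining 77% of clearance is unaffected.
Relative clearance = 0.0828 + 0.77 = 0.8528.
To maintain the same steady-state level, dose must scale with clearance: new dose = 250 × 0.8528 = 213 mg.

213 mg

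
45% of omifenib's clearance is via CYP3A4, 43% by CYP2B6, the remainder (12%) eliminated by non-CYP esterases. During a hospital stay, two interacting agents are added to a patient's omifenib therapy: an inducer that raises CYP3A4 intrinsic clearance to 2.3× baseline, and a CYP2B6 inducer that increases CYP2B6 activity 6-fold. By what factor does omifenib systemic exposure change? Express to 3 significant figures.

The CYP3A4 pathway (45% of clearance) is boosted to 2.3× activity: 0.45 × 2.3 = 1.035.
The CYP2B6 pathway (43% of clearance) rises to 6× activity: 0.43 × 6 = 2.58.
Non-CYP routes (12%) are unchanged.
New clearance relative to baseline: 1.035 + 2.58 + 0.12 = 3.735.
Because systemic exposure varies inversely with clearance, the combined effect is 1 / 3.735 = 0.268.

0.268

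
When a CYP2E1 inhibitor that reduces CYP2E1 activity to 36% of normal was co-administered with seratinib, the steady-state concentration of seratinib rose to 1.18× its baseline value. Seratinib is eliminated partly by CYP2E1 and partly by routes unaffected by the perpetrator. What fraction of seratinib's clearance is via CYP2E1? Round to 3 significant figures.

Let fm be the CYP2E1 fraction. New clearance relative to baseline = fm × 0.36 + (1 − fm).
Steady-state concentration ratio = 1 / (new CL fraction), so new CL fraction = 1 / 1.18 = 0.8475.
fm × 0.36 + 1 − fm = 0.8475  ⇒  fm × (0.36 − 1) = −0.1525  ⇒  fm = 0.238.

0.238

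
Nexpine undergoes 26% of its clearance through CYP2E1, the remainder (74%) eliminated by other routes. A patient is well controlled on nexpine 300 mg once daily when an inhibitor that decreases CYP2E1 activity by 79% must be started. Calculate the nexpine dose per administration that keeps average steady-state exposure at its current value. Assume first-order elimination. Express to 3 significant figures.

CYP2E1: 0.26 × 0.21 = 0.0546
Other: 0.74 (unchanged)
New clearance relative to baseline: 0.0546 + 0.74 = 0.7946.
Css,avg = (dose rate)/CL, so holding Css fixed requires dose ∝ CL: 300 × 0.7946 = 238 mg.

238 mg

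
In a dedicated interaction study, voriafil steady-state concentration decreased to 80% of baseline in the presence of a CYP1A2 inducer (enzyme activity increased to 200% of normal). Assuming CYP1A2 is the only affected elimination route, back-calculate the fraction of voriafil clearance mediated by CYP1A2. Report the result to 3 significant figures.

CL'/CL = 1 / 0.800 = 1.25
2·fm + (1 − fm) = 1.25
fm = (1.25 − 1) / (2 − 1) = 0.250

0.250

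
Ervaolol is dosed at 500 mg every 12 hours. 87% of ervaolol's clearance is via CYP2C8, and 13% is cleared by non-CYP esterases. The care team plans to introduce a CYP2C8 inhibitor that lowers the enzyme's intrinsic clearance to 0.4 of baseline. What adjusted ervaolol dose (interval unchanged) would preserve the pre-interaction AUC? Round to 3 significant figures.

239 mg

The CYP2C8 pathway (87% of clearance) is reduced to 0.4× activity: 0.87 × 0.4 = 0.348.
Non-CYP routes (13%) are unchanged.
CL_new/CL_old = 0.348 + 0.13 = 0.478.
Exposure is unchanged when dose changes in proportion to clearance. New dose = 500 mg × 0.478 = 239 mg.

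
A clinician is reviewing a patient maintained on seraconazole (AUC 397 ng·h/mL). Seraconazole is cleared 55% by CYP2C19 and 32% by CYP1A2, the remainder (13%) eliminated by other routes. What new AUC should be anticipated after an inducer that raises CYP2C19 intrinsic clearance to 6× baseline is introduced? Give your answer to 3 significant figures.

106 ng·h/mL

CYP2C19: 0.55 × 6 = 3.3
CYP1A2: 0.32 (unchanged)
Other: 0.13 (unchanged)
Relative clearance = 3.3 + 0.32 + 0.13 = 3.75.
AUC ∝ 1/CL, so new value = 397 / 3.75 = 106 ng·h/mL.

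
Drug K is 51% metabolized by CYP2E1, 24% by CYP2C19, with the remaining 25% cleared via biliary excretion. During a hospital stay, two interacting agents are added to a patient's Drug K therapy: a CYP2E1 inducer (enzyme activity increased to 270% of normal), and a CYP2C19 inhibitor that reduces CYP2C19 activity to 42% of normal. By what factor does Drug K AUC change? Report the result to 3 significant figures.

The CYP2E1 pathway (51% of clearance) increases to 2.7× activity: 0.51 × 2.7 = 1.377.
The CYP2C19 pathway (24% of clearance) is reduced to 0.42× activity: 0.24 × 0.42 = 0.1008.
Non-CYP routes (25%) are unchanged.
Relative clearance = 1.377 + 0.1008 + 0.25 = 1.7278.
AUC ∝ 1/CL: fold-change = 1 / 1.7278 = 0.579.

0.579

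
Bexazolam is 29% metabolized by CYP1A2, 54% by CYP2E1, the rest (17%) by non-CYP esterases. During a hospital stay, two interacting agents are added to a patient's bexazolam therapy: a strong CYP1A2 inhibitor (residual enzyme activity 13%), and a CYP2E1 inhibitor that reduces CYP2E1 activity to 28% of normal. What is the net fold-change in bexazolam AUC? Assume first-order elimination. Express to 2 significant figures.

2.8

CYP1A2: 0.29 × 0.13 = 0.0377
CYP2E1: 0.54 × 0.28 = 0.1512
Other: 0.17 (unchanged)
Relative clearance = 0.0377 + 0.1512 + 0.17 = 0.3589.
AUC ∝ 1/CL: fold-change = 1 / 0.3589 = 2.8.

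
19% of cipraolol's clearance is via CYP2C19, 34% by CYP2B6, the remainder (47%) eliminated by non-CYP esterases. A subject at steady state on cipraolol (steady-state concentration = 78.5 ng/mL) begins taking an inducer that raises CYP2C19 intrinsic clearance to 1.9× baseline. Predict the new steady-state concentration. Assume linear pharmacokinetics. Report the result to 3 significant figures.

CYP2C19: 0.19 × 1.9 = 0.361
CYP2B6: 0.34 (unchanged)
Other: 0.47 (unchanged)
Relative clearance = 0.361 + 0.34 + 0.47 = 1.171.
Steady-state concentration ∝ 1/CL, so new value = 78.5 / 1.171 = 67.0 ng/mL.

67.0 ng/mL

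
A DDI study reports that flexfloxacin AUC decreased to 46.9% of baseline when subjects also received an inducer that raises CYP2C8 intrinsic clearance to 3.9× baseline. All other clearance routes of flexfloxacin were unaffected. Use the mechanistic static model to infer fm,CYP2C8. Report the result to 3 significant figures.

Let x = fm,CYP2C8. Because AUC ∝ 1/CL, relative clearance rose to 1/0.469 = 2.132.
Only the CYP2C8 route changed, so 2.132 = x·3.9 + (1 − x), giving x = 0.390.

0.390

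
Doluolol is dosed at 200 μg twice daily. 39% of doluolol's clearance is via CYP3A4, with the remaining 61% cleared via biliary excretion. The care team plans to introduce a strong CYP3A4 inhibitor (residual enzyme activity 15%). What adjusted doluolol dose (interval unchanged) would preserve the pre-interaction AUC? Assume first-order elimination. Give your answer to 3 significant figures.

134 μg

The CYP3A4 pathway (39% of clearance) falls to 0.15× activity: 0.39 × 0.15 = 0.0585.
Non-CYP routes (61%) are unchanged.
New clearance relative to baseline: 0.0585 + 0.61 = 0.6685.
Exposure is unchanged when dose changes in proportion to clearance. New dose = 200 μg × 0.6685 = 134 μg.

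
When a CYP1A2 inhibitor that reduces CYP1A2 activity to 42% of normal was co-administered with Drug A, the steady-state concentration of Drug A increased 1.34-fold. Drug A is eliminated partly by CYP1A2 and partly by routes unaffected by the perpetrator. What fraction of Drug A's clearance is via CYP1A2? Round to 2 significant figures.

CL'/CL = 1 / 1.34 = 0.7463
0.42·fm + (1 − fm) = 0.7463
fm = (0.7463 − 1) / (0.42 − 1) = 0.44

0.44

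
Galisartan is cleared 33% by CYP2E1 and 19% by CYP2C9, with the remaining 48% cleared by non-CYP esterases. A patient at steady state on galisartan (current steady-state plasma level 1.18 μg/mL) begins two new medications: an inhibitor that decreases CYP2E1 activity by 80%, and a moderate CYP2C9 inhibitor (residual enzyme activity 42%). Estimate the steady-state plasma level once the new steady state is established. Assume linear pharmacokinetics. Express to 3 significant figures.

1.89 μg/mL

CYP2E1: 0.33 × 0.2 = 0.066
CYP2C9: 0.19 × 0.42 = 0.0798
Other: 0.48 (unchanged)
CL_new/CL_old = 0.066 + 0.0798 + 0.48 = 0.6258.
New steady-state plasma level = 1.18 / 0.6258 = 1.89 μg/mL (concentration scales inversely with clearance).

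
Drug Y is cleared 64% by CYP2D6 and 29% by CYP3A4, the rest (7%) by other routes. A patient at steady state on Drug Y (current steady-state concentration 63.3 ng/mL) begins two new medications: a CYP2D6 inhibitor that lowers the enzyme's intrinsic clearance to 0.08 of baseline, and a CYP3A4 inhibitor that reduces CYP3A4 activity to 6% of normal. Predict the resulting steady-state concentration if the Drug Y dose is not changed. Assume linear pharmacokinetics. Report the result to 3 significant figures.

457 ng/mL

CYP2D6: 0.64 × 0.08 = 0.0512
CYP3A4: 0.29 × 0.06 = 0.0174
Other: 0.07 (unchanged)
Relative clearance = 0.0512 + 0.0174 + 0.07 = 0.1386.
New steady-state concentration = 63.3 / 0.1386 = 457 ng/mL (concentration scales inversely with clearance).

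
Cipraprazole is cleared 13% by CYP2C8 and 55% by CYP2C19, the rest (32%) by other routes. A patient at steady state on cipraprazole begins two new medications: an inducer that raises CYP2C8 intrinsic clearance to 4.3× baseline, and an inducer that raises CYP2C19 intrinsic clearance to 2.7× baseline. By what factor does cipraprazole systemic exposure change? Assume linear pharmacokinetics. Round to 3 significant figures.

CYP2C8: 0.13 × 4.3 = 0.559
CYP2C19: 0.55 × 2.7 = 1.485
Other: 0.32 (unchanged)
CL_new/CL_old = 0.559 + 1.485 + 0.32 = 2.364.
Systemic exposure ∝ 1/CL: fold-change = 1 / 2.364 = 0.423.

0.423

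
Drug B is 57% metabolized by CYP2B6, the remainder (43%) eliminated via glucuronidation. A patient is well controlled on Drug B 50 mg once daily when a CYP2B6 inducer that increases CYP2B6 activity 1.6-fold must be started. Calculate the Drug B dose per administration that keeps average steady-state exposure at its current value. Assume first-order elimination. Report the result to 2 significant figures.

CYP2B6: 0.57 × 1.6 = 0.912
Other: 0.43 (unchanged)
New clearance relative to baseline: 0.912 + 0.43 = 1.342.
Exposure is unchanged when dose changes in proportion to clearance. New dose = 50 mg × 1.342 = 67 mg.

67 mg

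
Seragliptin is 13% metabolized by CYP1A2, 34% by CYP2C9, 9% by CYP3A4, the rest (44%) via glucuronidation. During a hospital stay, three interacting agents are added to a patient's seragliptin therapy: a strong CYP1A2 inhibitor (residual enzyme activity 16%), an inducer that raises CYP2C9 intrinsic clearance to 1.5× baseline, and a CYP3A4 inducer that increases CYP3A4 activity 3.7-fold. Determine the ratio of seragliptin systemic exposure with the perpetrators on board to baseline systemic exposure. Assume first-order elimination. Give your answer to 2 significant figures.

The CYP1A2 pathway (13% of clearance) drops to 0.16× activity: 0.13 × 0.16 = 0.0208.
The CYP2C9 pathway (34% of clearance) is boosted to 1.5× activity: 0.34 × 1.5 = 0.51.
The CYP3A4 pathway (9% of clearance) is boosted to 3.7× activity: 0.09 × 3.7 = 0.333.
The remaining 44% of clearance is unaffected.
New clearance relative to baseline: 0.0208 + 0.51 + 0.333 + 0.44 = 1.3038.
Systemic exposure ∝ 1/CL: fold-change = 1 / 1.3038 = 0.77.

0.77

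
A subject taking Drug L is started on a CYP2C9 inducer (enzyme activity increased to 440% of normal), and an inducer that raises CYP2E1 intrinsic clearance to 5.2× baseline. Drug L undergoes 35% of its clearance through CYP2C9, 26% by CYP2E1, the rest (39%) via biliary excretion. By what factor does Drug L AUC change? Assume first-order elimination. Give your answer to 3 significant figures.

The CYP2C9 pathway (35% of clearance) is boosted to 4.4× activity: 0.35 × 4.4 = 1.54.
The CYP2E1 pathway (26% of clearance) increases to 5.2× activity: 0.26 × 5.2 = 1.352.
The remaining 39% of clearance is unaffected.
New clearance relative to baseline: 1.54 + 1.352 + 0.39 = 3.282.
Net AUC ratio = 1 / 3.282 = 0.305.

0.305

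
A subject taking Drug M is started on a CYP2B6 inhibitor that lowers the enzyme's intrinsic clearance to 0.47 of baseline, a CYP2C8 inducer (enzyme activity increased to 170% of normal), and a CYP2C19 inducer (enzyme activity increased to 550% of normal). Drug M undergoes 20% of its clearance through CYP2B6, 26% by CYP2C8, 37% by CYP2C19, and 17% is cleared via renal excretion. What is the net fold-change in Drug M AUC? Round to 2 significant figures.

The CYP2B6 pathway (20% of clearance) is reduced to 0.47× activity: 0.2 × 0.47 = 0.094.
The CYP2C8 pathway (26% of clearance) is boosted to 1.7× activity: 0.26 × 1.7 = 0.442.
The CYP2C19 pathway (37% of clearance) increases to 5.5× activity: 0.37 × 5.5 = 2.035.
Non-CYP routes (17%) are unchanged.
New clearance relative to baseline: 0.094 + 0.442 + 2.035 + 0.17 = 2.741.
Because AUC varies inversely with clearance, the combined effect is 1 / 2.741 = 0.36.

0.36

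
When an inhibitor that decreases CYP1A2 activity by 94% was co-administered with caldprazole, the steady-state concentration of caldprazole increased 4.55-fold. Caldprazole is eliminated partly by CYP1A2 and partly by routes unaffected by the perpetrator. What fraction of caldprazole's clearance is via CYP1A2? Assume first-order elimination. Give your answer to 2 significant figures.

CL'/CL = 1 / 4.55 = 0.2198
0.06·fm + (1 − fm) = 0.2198
fm = (0.2198 − 1) / (0.06 − 1) = 0.83

0.83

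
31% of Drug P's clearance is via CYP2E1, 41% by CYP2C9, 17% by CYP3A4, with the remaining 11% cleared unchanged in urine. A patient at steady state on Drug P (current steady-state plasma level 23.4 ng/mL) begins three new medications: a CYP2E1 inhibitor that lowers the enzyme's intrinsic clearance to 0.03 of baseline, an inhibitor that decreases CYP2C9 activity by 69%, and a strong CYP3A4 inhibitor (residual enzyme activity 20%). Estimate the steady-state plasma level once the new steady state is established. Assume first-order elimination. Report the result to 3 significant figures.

83.5 ng/mL

The CYP2E1 pathway (31% of clearance) is reduced to 0.03× activity: 0.31 × 0.03 = 0.0093.
The CYP2C9 pathway (41% of clearance) falls to 0.31× activity: 0.41 × 0.31 = 0.1271.
The CYP3A4 pathway (17% of clearance) drops to 0.2× activity: 0.17 × 0.2 = 0.034.
The remaining 11% of clearance is unaffected.
Relative clearance = 0.0093 + 0.1271 + 0.034 + 0.11 = 0.2804.
New steady-state plasma level = 23.4 / 0.2804 = 83.5 ng/mL (concentration scales inversely with clearance).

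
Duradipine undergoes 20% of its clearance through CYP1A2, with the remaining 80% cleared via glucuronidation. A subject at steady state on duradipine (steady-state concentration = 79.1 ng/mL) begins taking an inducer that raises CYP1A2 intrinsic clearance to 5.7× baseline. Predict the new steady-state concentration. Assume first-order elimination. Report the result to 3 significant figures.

CYP1A2: 0.2 × 5.7 = 1.14
Other: 0.8 (unchanged)
CL_new/CL_old = 1.14 + 0.8 = 1.94.
Steady-state concentration ∝ 1/CL, so new value = 79.1 / 1.94 = 40.8 ng/mL.

40.8 ng/mL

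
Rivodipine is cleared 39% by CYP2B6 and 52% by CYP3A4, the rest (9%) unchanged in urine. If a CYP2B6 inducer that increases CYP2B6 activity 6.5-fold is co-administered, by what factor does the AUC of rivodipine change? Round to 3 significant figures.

The CYP2B6 pathway (39% of clearance) is boosted to 6.5× activity: 0.39 × 6.5 = 2.535.
CYP3A4 (52%) and the residual 9% are unaffected.
Relative clearance = 2.535 + 0.52 + 0.09 = 3.145.
AUC is inversely proportional to clearance, so the fold-change is 1 / 3.145 = 0.318.

0.318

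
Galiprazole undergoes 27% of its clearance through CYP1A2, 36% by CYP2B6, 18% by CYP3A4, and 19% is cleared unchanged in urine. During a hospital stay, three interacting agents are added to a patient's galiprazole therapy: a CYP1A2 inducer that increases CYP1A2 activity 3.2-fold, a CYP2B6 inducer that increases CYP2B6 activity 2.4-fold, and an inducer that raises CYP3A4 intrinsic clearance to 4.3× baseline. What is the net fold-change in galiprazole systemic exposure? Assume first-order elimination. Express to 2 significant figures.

0.37

CYP1A2: 0.27 × 3.2 = 0.864
CYP2B6: 0.36 × 2.4 = 0.864
CYP3A4: 0.18 × 4.3 = 0.774
Other: 0.19 (unchanged)
CL_new/CL_old = 0.864 + 0.864 + 0.774 + 0.19 = 2.692.
Systemic exposure ∝ 1/CL: fold-change = 1 / 2.692 = 0.37.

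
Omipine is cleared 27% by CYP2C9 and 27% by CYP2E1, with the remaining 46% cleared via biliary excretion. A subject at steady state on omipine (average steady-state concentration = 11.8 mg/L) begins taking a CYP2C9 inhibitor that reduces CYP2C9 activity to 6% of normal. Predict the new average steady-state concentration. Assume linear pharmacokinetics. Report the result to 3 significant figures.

15.8 mg/L

The CYP2C9 pathway (27% of clearance) is reduced to 0.06× activity: 0.27 × 0.06 = 0.0162.
CYP2E1 (27%) and the residual 46% are unaffected.
CL_new/CL_old = 0.0162 + 0.27 + 0.46 = 0.7462.
Average steady-state concentration ∝ 1/CL, so new value = 11.8 / 0.7462 = 15.8 mg/L.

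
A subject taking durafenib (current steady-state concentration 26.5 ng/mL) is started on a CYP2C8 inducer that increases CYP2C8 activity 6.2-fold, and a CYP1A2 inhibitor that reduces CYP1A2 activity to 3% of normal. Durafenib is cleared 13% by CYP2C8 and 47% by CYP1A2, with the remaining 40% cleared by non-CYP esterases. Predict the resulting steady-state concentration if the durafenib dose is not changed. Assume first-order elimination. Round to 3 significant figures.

The CYP2C8 pathway (13% of clearance) increases to 6.2× activity: 0.13 × 6.2 = 0.806.
The CYP1A2 pathway (47% of clearance) falls to 0.03× activity: 0.47 × 0.03 = 0.0141.
Non-CYP routes (40%) are unchanged.
Relative clearance = 0.806 + 0.0141 + 0.4 = 1.2201.
Steady-state concentration ∝ 1/CL: new value = 26.5 / 1.2201 = 21.7 ng/mL.

21.7 ng/mL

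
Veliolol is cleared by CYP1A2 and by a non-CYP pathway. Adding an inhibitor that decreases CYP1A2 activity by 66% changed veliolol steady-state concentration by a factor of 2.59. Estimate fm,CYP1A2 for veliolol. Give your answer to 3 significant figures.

0.930

Write x for the fraction cleared via CYP1A2. The observed steady-state concentration change means clearance fell to 1/2.59 = 0.3861 of baseline.
Setting x·0.34 + (1 − x) = 0.3861 and solving: x = (0.3861 − 1)/(0.34 − 1) = 0.930.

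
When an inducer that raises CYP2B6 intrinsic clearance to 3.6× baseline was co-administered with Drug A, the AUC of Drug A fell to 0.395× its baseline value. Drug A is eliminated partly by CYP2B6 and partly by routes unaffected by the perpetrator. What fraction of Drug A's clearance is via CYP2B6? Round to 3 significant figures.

0.589

CL'/CL = 1 / 0.395 = 2.532
3.6·fm + (1 − fm) = 2.532
fm = (2.532 − 1) / (3.6 − 1) = 0.589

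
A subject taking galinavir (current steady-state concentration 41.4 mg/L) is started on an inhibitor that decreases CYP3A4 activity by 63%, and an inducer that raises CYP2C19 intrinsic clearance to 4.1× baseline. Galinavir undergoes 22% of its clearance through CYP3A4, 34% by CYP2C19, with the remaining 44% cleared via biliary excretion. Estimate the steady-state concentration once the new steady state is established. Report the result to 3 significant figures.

The CYP3A4 pathway (22% of clearance) falls to 0.37× activity: 0.22 × 0.37 = 0.0814.
The CYP2C19 pathway (34% of clearance) is boosted to 4.1× activity: 0.34 × 4.1 = 1.394.
Non-CYP routes (44%) are unchanged.
New clearance relative to baseline: 0.0814 + 1.394 + 0.44 = 1.9154.
Dividing the baseline by the relative clearance: 41.4 / 1.9154 = 21.6 mg/L.

21.6 mg/L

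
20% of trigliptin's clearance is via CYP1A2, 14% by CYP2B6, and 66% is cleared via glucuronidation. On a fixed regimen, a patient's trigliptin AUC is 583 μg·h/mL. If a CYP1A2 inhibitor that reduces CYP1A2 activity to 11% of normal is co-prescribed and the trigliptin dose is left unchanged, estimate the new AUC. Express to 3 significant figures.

CYP1A2: 0.2 × 0.11 = 0.022
CYP2B6: 0.14 (unchanged)
Other: 0.66 (unchanged)
CL_new/CL_old = 0.022 + 0.14 + 0.66 = 0.822.
New AUC = baseline ÷ relative clearance = 583 / 0.822 = 709 μg·h/mL.

709 μg·h/mL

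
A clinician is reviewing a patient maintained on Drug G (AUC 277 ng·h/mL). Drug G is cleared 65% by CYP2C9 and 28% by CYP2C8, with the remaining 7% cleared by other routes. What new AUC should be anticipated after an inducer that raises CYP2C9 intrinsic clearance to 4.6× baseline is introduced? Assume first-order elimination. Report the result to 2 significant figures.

83 ng·h/mL

The CYP2C9 pathway (65% of clearance) rises to 4.6× activity: 0.65 × 4.6 = 2.99.
CYP2C8 (28%) and the residual 7% are unaffected.
New clearance relative to baseline: 2.99 + 0.28 + 0.07 = 3.34.
New AUC = baseline ÷ relative clearance = 277 / 3.34 = 83 ng·h/mL.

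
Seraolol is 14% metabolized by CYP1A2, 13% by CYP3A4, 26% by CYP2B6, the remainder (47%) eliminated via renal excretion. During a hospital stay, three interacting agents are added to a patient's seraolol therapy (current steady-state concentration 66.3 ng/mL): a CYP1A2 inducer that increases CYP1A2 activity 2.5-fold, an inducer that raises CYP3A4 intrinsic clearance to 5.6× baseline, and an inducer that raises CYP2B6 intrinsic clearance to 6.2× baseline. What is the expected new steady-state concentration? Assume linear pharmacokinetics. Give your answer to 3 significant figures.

The CYP1A2 pathway (14% of clearance) is boosted to 2.5× activity: 0.14 × 2.5 = 0.35.
The CYP3A4 pathway (13% of clearance) rises to 5.6× activity: 0.13 × 5.6 = 0.728.
The CYP2B6 pathway (26% of clearance) increases to 6.2× activity: 0.26 × 6.2 = 1.612.
The remaining 47% of clearance is unaffected.
New clearance relative to baseline: 0.35 + 0.728 + 1.612 + 0.47 = 3.16.
Steady-state concentration ∝ 1/CL: new value = 66.3 / 3.16 = 21.0 ng/mL.

21.0 ng/mL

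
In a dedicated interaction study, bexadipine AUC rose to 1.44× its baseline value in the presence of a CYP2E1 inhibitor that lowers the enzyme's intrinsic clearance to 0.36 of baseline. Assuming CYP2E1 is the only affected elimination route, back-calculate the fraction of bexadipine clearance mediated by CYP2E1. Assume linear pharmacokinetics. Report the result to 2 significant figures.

0.48

CL'/CL = 1 / 1.44 = 0.6944
0.36·fm + (1 − fm) = 0.6944
fm = (0.6944 − 1) / (0.36 − 1) = 0.48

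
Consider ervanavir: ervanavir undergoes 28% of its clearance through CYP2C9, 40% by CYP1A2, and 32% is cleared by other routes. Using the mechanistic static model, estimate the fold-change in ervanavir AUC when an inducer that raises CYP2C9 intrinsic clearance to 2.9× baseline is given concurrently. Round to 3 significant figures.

0.653

CYP2C9: 0.28 × 2.9 = 0.812
CYP1A2: 0.4 (unchanged)
Other: 0.32 (unchanged)
New clearance relative to baseline: 0.812 + 0.4 + 0.32 = 1.532.
Since AUC ∝ 1/CL, the ratio is 1 / 1.532 = 0.653.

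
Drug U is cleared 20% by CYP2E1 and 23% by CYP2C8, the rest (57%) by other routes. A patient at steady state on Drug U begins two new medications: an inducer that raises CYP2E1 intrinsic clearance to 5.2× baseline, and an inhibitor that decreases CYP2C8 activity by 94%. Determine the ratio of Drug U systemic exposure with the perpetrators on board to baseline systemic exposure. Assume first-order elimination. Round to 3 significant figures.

0.616

CYP2E1: 0.2 × 5.2 = 1.04
CYP2C8: 0.23 × 0.06 = 0.0138
Other: 0.57 (unchanged)
Relative clearance = 1.04 + 0.0138 + 0.57 = 1.6238.
Net systemic exposure ratio = 1 / 1.6238 = 0.616.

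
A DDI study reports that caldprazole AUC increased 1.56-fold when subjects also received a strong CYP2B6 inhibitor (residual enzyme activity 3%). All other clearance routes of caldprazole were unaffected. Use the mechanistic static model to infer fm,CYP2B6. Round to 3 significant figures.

CL'/CL = 1 / 1.56 = 0.641
0.03·fm + (1 − fm) = 0.641
fm = (0.641 − 1) / (0.03 − 1) = 0.370

0.370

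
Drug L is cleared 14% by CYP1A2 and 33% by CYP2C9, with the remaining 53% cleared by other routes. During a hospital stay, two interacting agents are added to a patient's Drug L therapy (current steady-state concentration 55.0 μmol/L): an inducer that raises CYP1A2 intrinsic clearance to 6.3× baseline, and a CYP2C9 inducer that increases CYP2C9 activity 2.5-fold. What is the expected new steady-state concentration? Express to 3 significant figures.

24.6 μmol/L

CYP1A2: 0.14 × 6.3 = 0.882
CYP2C9: 0.33 × 2.5 = 0.825
Other: 0.53 (unchanged)
CL_new/CL_old = 0.882 + 0.825 + 0.53 = 2.237.
Steady-state concentration ∝ 1/CL: new value = 55.0 / 2.237 = 24.6 μmol/L.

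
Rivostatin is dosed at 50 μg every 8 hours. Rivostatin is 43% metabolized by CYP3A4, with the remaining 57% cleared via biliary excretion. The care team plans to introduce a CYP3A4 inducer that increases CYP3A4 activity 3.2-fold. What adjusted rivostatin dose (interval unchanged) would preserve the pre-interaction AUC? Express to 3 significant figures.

97.3 μg

The CYP3A4 pathway (43% of clearance) increases to 3.2× activity: 0.43 × 3.2 = 1.376.
The remaining 57% of clearance is unaffected.
Relative clearance = 1.376 + 0.57 = 1.946.
Exposure is unchanged when dose changes in proportion to clearance. New dose = 50 μg × 1.946 = 97.3 μg.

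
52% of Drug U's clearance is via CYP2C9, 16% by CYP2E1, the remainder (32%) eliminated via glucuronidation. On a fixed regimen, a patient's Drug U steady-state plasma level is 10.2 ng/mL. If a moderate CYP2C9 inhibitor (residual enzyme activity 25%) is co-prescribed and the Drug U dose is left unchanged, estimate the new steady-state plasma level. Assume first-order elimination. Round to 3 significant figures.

16.7 ng/mL

The CYP2C9 pathway (52% of clearance) is reduced to 0.25× activity: 0.52 × 0.25 = 0.13.
CYP2E1 (16%) and the residual 32% are unaffected.
Relative clearance = 0.13 + 0.16 + 0.32 = 0.61.
New steady-state plasma level = baseline ÷ relative clearance = 10.2 / 0.61 = 16.7 ng/mL.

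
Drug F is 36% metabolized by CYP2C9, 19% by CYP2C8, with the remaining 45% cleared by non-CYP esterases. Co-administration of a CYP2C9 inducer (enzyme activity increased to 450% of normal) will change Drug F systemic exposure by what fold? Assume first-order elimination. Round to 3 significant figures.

0.442

CYP2C9: 0.36 × 4.5 = 1.62
CYP2C8: 0.19 (unchanged)
Other: 0.45 (unchanged)
New clearance relative to baseline: 1.62 + 0.19 + 0.45 = 2.26.
Systemic exposure is inversely proportional to clearance, so the fold-change is 1 / 2.26 = 0.442.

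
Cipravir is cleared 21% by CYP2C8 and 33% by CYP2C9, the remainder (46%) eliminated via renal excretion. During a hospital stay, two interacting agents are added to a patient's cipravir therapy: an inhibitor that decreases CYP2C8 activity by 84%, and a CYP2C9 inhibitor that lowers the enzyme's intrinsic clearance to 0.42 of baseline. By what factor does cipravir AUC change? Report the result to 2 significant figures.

CYP2C8: 0.21 × 0.16 = 0.0336
CYP2C9: 0.33 × 0.42 = 0.1386
Other: 0.46 (unchanged)
CL_new/CL_old = 0.0336 + 0.1386 + 0.46 = 0.6322.
Because AUC varies inversely with clearance, the combined effect is 1 / 0.6322 = 1.6.

1.6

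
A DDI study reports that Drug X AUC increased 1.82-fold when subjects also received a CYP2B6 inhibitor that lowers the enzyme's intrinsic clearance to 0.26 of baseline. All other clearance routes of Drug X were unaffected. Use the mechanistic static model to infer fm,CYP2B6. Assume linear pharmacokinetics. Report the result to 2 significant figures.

Let fm be the CYP2B6 fraction. New clearance relative to baseline = fm × 0.26 + (1 − fm).
AUC ratio = 1 / (new CL fraction), so new CL fraction = 1 / 1.82 = 0.5495.
fm × 0.26 + 1 − fm = 0.5495  ⇒  fm × (0.26 − 1) = −0.4505  ⇒  fm = 0.61.

0.61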